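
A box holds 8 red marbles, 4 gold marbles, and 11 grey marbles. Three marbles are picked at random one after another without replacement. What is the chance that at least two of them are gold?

Sum the hypergeometric tail for j = 2,…,3 gold marbles.
Favorable = C(4,2)·C(19,1) + C(4,3)·C(19,0) = 118; total = C(23,3) = 1771.
P = 118/1771 = 118/1771 ≈ 0.0666.

118/1771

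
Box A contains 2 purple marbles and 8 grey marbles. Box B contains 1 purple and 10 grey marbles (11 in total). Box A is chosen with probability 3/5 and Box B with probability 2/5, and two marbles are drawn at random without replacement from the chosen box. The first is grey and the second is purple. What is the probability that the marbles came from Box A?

P(E | Box A) = 8/45; P(E | Box B) = 1/11.
P(E) = 3/5·8/45 + 2/5·1/11 = 118/825.
By Bayes' rule, P(Box A | E) = 8/75 / 118/825 = 44/59 ≈ 0.7458.

44/59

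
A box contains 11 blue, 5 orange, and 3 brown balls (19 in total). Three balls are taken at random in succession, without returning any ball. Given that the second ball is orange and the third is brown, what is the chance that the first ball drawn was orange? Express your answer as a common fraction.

4/17

P(first=orange and the second ball is orange and the third is brown) = (5/19)·(4/18)·(3/17) = 10/969.
P(E) = Σ over first color = 55/1938 + 10/969 + 5/969 = 5/114.
By Bayes, P(first=orange | E) = 10/969 / 5/114 = 4/17 ≈ 0.2353.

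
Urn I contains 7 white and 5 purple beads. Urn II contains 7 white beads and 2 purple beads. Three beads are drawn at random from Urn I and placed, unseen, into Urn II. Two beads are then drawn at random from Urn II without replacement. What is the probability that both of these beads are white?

Condition on how many of the transferred beads are white (from Urn I: 7 white of 12; then Urn II has 12 total).
  0 white: C(7,0)C(5,3)/C(12,3) = 1/22; then P = C(7,2)/C(12,2) = 7/22
  1 white: C(7,1)C(5,2)/C(12,3) = 7/22; then P = C(8,2)/C(12,2) = 14/33
  2 white: C(7,2)C(5,1)/C(12,3) = 21/44; then P = C(9,2)/C(12,2) = 6/11
  3 white: C(7,3)C(5,0)/C(12,3) = 7/44; then P = C(10,2)/C(12,2) = 15/22
P(both white) = 1505/2904 ≈ 0.5183.

1505/2904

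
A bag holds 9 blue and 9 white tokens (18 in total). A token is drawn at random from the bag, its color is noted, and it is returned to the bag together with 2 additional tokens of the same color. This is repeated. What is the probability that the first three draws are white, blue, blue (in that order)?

Track the composition after each reinforcement of +2.
P = (9/18) · (9/20) · (11/22) = 9/80 ≈ 0.1125.

9/80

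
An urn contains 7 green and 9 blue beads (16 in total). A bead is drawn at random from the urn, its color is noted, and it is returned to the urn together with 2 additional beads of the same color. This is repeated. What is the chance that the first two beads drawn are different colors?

7/16

Either green then blue, or blue then green; after the first draw the total is 18.
P = (7/16)·(9/18) + (9/16)·(7/18) = 7/16 ≈ 0.4375.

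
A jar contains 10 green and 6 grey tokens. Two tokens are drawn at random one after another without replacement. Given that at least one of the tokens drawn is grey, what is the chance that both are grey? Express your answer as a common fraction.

1/5

P(both grey) = C(6,2)/C(16,2) = 1/8; P(at least one grey) = 1 − C(10,2)/C(16,2) = 5/8.
Since 'both grey' ⊆ 'at least one grey', P(both | at least one) = 1/8 / 5/8 = 1/5 ≈ 0.2000.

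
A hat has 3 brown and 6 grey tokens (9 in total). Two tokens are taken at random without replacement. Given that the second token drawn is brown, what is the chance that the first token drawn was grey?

3/4

P(first=grey and the second token drawn is brown) = (6/9)·(3/8) = 1/4.
P(the second token drawn is brown) = Σ over first color = 1/12 + 1/4 = 1/3.
By Bayes, P(first=grey | the second token drawn is brown) = 1/4 / 1/3 = 3/4 ≈ 0.7500.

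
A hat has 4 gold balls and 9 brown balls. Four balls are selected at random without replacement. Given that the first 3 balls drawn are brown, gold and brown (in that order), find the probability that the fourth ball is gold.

3/10

After removing 1 gold, 2 brown, the hat has 3 gold out of 10 remaining.
P(fourth is gold | given) = 3/10 ≈ 0.3000.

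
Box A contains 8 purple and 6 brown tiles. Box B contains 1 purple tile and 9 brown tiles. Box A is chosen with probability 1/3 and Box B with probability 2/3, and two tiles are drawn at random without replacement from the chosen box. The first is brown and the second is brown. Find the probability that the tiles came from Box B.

728/803

P(E | Box A) = 15/91; P(E | Box B) = 4/5.
P(E) = 1/3·15/91 + 2/3·4/5 = 803/1365.
By Bayes' rule, P(Box B | E) = 8/15 / 803/1365 = 728/803 ≈ 0.9066.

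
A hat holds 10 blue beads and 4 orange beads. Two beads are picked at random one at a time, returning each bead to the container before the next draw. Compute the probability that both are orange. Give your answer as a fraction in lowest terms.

Multiply the conditional probability of each draw in order, with replacement (the composition resets each draw).
P = (4/14) · (4/14) = 4/49 ≈ 0.0816.

4/49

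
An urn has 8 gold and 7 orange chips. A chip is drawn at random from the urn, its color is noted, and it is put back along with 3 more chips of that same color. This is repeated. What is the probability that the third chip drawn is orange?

Sum over the four possibilities for the first two draws (orange/not-orange each), tracking how the orange count and total change by +3 per draw.
P(third is orange) = 7/15 ≈ 0.4667. (In a Pólya urn every draw has the same marginal probability 7/15.)

7/15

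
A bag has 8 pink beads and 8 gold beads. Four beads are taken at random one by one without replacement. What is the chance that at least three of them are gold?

Sum the hypergeometric tail for j = 3,…,4 gold beads.
Favorable = C(8,3)·C(8,1) + C(8,4)·C(8,0) = 518; total = C(16,4) = 1820.
P = 518/1820 = 37/130 ≈ 0.2846.

37/130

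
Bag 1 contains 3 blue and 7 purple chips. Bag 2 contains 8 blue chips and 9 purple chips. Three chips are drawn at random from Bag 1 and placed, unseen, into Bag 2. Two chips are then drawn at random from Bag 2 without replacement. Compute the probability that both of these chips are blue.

177/950

Condition on how many of the transferred chips are blue (from Bag 1: 3 blue of 10; then Bag 2 has 20 total).
  0 blue: C(3,0)C(7,3)/C(10,3) = 7/24; then P = C(8,2)/C(20,2) = 14/95
  1 blue: C(3,1)C(7,2)/C(10,3) = 21/40; then P = C(9,2)/C(20,2) = 18/95
  2 blue: C(3,2)C(7,1)/C(10,3) = 7/40; then P = C(10,2)/C(20,2) = 9/38
  3 blue: C(3,3)C(7,0)/C(10,3) = 1/120; then P = C(11,2)/C(20,2) = 11/38
P(both blue) = 177/950 ≈ 0.1863.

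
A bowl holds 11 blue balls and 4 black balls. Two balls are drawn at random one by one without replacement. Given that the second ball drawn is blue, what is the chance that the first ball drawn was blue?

5/7

P(first=blue and the second ball drawn is blue) = (11/15)·(10/14) = 11/21.
P(the second ball drawn is blue) = Σ over first color = 11/21 + 22/105 = 11/15.
By Bayes, P(first=blue | the second ball drawn is blue) = 11/21 / 11/15 = 5/7 ≈ 0.7143.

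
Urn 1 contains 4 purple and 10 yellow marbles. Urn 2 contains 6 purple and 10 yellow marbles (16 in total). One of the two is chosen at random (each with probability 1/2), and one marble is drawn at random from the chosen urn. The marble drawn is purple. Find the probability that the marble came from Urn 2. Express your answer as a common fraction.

P(purple | Urn 1) = 2/7; P(purple | Urn 2) = 3/8.
P(purple) = 1/2·2/7 + 1/2·3/8 = 37/112.
By Bayes' rule, P(Urn 2 | purple) = 3/16 / 37/112 = 21/37 ≈ 0.5676.

21/37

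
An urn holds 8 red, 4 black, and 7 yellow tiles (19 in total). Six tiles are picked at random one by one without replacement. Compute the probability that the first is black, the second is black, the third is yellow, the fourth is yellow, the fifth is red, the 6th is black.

2/4845

Multiply the conditional probability of each draw in order, without replacement, so each draw removes one from its color and from the total.
P = (4/19) · (3/18) · (7/17) · (6/16) · (8/15) · (2/14) = 2/4845 ≈ 0.0004.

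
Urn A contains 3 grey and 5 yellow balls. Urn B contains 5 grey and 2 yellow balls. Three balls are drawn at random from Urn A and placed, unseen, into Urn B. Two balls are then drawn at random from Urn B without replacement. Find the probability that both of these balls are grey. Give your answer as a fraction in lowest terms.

Condition on how many of the transferred balls are grey (from Urn A: 3 grey of 8; then Urn B has 10 total).
  0 grey: C(3,0)C(5,3)/C(8,3) = 5/28; then P = C(5,2)/C(10,2) = 2/9
  1 grey: C(3,1)C(5,2)/C(8,3) = 15/28; then P = C(6,2)/C(10,2) = 1/3
  2 grey: C(3,2)C(5,1)/C(8,3) = 15/56; then P = C(7,2)/C(10,2) = 7/15
  3 grey: C(3,3)C(5,0)/C(8,3) = 1/56; then P = C(8,2)/C(10,2) = 28/45
P(both grey) = 893/2520 ≈ 0.3544.

893/2520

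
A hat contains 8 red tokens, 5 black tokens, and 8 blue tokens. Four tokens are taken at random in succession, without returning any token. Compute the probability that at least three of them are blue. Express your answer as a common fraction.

2/15

Sum the hypergeometric tail for j = 3,…,4 blue tokens.
Favorable = C(8,3)·C(13,1) + C(8,4)·C(13,0) = 798; total = C(21,4) = 5985.
P = 798/5985 = 2/15 ≈ 0.1333.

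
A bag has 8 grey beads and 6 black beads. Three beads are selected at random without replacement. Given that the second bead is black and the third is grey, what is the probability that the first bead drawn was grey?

7/12

P(first=grey and the second bead is black and the third is grey) = (8/14)·(6/13)·(7/12) = 2/13.
P(E) = Σ over first color = 2/13 + 10/91 = 24/91.
By Bayes, P(first=grey | E) = 2/13 / 24/91 = 7/12 ≈ 0.5833.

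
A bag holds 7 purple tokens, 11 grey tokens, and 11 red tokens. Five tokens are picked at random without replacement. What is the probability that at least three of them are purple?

Sum the hypergeometric tail for j = 3,…,5 purple tokens.
Favorable = C(7,3)·C(22,2) + C(7,4)·C(22,1) + C(7,5)·C(22,0) = 8876; total = C(29,5) = 118755.
P = 8876/118755 = 1268/16965 ≈ 0.0747.

1268/16965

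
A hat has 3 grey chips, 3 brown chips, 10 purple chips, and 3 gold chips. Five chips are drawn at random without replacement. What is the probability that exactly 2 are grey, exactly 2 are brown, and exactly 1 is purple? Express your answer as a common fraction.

Unordered draws without replacement: count favorable combinations over C(19,5).
Favorable = C(3,2) · C(3,2) · C(10,1) · C(3,0) = 90; total = C(19,5) = 11628.
P = 90/11628 = 5/646 ≈ 0.0077.

5/646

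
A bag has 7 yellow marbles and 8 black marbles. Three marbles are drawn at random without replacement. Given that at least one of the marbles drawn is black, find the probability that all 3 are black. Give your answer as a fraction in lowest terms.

2/15

P(all 3 black) = C(8,3)/C(15,3) = 8/65; P(at least one black) = 1 − C(7,3)/C(15,3) = 12/13.
Since 'all 3 black' ⊆ 'at least one black', P(all 3 | at least one) = 8/65 / 12/13 = 2/15 ≈ 0.1333.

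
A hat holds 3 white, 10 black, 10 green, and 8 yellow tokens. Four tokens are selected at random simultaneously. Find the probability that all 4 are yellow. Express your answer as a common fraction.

Unordered draws without replacement: count favorable combinations over C(31,4).
Favorable = C(3,0) · C(10,0) · C(10,0) · C(8,4) = 70; total = C(31,4) = 31465.
P = 70/31465 = 2/899 ≈ 0.0022.

2/899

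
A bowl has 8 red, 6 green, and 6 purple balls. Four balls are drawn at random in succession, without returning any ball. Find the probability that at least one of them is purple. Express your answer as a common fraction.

Use the complement: P(at least one purple) = 1 − P(no purple).
P(none) = C(14,4)/C(20,4) = 1001/4845.
So P = 1 − 1001/4845 = 3844/4845 ≈ 0.7934.

3844/4845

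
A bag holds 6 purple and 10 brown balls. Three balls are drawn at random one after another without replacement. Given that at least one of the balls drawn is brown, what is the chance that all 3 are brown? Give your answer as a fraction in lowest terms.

2/9

P(all 3 brown) = C(10,3)/C(16,3) = 3/14; P(at least one brown) = 1 − C(6,3)/C(16,3) = 27/28.
Since 'all 3 brown' ⊆ 'at least one brown', P(all 3 | at least one) = 3/14 / 27/28 = 2/9 ≈ 0.2222.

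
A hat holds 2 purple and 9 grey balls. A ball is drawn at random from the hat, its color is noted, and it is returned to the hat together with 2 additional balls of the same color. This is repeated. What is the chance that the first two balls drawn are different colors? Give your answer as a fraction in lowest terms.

Either purple then grey, or grey then purple; after the first draw the total is 13.
P = (2/11)·(9/13) + (9/11)·(2/13) = 36/143 ≈ 0.2517.

36/143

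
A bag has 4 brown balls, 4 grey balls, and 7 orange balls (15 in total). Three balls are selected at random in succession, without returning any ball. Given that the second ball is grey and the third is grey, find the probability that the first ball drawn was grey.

P(first=grey and the second ball is grey and the third is grey) = (4/15)·(3/14)·(2/13) = 4/455.
P(E) = Σ over first color = 8/455 + 4/455 + 2/65 = 2/35.
By Bayes, P(first=grey | E) = 4/455 / 2/35 = 2/13 ≈ 0.1538.

2/13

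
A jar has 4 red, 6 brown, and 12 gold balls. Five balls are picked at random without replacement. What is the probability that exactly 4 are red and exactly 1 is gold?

Unordered draws without replacement: count favorable combinations over C(22,5).
Favorable = C(4,4) · C(6,0) · C(12,1) = 12; total = C(22,5) = 26334.
P = 12/26334 = 2/4389 ≈ 0.0005.

2/4389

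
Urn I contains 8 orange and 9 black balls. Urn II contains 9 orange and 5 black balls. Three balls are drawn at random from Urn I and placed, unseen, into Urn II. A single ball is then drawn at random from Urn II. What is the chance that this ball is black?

112/289

Condition on how many of the transferred balls are black (from Urn I: 9 black of 17; then Urn II has 17 total).
  0 black: C(9,0)C(8,3)/C(17,3) = 7/85; then P = 5/17
  1 black: C(9,1)C(8,2)/C(17,3) = 63/170; then P = 6/17
  2 black: C(9,2)C(8,1)/C(17,3) = 36/85; then P = 7/17
  3 black: C(9,3)C(8,0)/C(17,3) = 21/170; then P = 8/17
P(black from Urn II) = 112/289 ≈ 0.3875.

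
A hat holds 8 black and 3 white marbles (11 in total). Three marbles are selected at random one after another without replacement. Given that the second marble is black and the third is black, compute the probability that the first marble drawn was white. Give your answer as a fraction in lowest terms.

1/3

P(first=white and the second marble is black and the third is black) = (3/11)·(8/10)·(7/9) = 28/165.
P(E) = Σ over first color = 56/165 + 28/165 = 28/55.
By Bayes, P(first=white | E) = 28/165 / 28/55 = 1/3 ≈ 0.3333.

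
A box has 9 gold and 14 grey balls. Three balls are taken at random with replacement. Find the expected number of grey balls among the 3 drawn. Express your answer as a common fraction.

By linearity of expectation, E[X] = Σ P(draw i is grey); each independent draw has P(grey) = 14/23.
E[X] = 3 · 14/23 = 42/23 ≈ 1.8261.

42/23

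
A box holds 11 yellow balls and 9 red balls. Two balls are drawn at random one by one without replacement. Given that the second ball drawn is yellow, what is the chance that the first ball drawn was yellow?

10/19

P(first=yellow and the second ball drawn is yellow) = (11/20)·(10/19) = 11/38.
P(the second ball drawn is yellow) = Σ over first color = 11/38 + 99/380 = 11/20.
By Bayes, P(first=yellow | the second ball drawn is yellow) = 11/38 / 11/20 = 10/19 ≈ 0.5263.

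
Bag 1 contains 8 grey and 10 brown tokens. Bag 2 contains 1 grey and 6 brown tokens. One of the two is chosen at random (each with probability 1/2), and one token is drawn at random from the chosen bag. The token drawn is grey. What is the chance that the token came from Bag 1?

28/37

P(grey | Bag 1) = 4/9; P(grey | Bag 2) = 1/7.
P(grey) = 1/2·4/9 + 1/2·1/7 = 37/126.
By Bayes' rule, P(Bag 1 | grey) = 2/9 / 37/126 = 28/37 ≈ 0.7568.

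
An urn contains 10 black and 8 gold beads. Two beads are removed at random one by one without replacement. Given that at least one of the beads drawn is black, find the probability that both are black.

P(both black) = C(10,2)/C(18,2) = 5/17; P(at least one black) = 1 − C(8,2)/C(18,2) = 125/153.
Since 'both black' ⊆ 'at least one black', P(both | at least one) = 5/17 / 125/153 = 9/25 ≈ 0.3600.

9/25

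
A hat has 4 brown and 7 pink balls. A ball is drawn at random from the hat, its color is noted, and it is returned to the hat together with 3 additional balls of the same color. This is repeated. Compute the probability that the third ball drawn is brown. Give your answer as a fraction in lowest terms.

Sum over the four possibilities for the first two draws (brown/not-brown each), tracking how the brown count and total change by +3 per draw.
P(third is brown) = 4/11 ≈ 0.3636. (In a Pólya urn every draw has the same marginal probability 4/11.)

4/11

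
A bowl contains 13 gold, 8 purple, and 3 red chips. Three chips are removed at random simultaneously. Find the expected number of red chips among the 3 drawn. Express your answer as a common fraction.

3/8

By linearity of expectation, E[X] = Σ P(draw i is red); by symmetry each draw (even without replacement) has P(red) = 3/24.
E[X] = 3 · 3/24 = 3/8 ≈ 0.3750.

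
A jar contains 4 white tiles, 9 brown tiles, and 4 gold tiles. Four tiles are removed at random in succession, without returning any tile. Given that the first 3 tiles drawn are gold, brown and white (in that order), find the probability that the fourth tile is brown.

4/7

After removing 1 white, 1 brown, 1 gold, the jar has 8 brown out of 14 remaining.
P(fourth is brown | given) = 8/14 = 4/7 ≈ 0.5714.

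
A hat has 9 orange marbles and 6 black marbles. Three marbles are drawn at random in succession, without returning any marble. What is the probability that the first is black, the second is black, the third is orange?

Multiply the conditional probability of each draw in order, without replacement, so each draw removes one from its color and from the total.
P = (6/15) · (5/14) · (9/13) = 9/91 ≈ 0.0989.

9/91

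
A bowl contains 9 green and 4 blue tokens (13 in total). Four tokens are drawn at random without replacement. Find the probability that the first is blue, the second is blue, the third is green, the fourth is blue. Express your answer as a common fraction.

Multiply the conditional probability of each draw in order, without replacement, so each draw removes one from its color and from the total.
P = (4/13) · (3/12) · (9/11) · (2/10) = 9/715 ≈ 0.0126.

9/715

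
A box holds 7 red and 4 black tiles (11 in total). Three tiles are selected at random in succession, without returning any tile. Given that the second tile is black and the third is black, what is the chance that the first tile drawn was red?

P(first=red and the second tile is black and the third is black) = (7/11)·(4/10)·(3/9) = 14/165.
P(E) = Σ over first color = 14/165 + 4/165 = 6/55.
By Bayes, P(first=red | E) = 14/165 / 6/55 = 7/9 ≈ 0.7778.

7/9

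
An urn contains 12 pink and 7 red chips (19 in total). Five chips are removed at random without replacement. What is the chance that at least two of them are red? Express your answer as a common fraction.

819/1292

Sum the hypergeometric tail for j = 2,…,5 red chips.
Favorable = C(7,2)·C(12,3) + C(7,3)·C(12,2) + C(7,4)·C(12,1) + C(7,5)·C(12,0) = 7371; total = C(19,5) = 11628.
P = 7371/11628 = 819/1292 ≈ 0.6339.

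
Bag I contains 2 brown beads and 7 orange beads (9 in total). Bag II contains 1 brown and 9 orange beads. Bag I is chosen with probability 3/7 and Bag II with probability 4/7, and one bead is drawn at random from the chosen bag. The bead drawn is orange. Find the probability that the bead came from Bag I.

P(orange | Bag I) = 7/9; P(orange | Bag II) = 9/10.
P(orange) = 3/7·7/9 + 4/7·9/10 = 89/105.
By Bayes' rule, P(Bag I | orange) = 1/3 / 89/105 = 35/89 ≈ 0.3933.

35/89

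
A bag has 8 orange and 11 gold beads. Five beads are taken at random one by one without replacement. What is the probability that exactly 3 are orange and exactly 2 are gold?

Unordered draws without replacement: count favorable combinations over C(19,5).
Favorable = C(8,3) · C(11,2) = 3080; total = C(19,5) = 11628.
P = 3080/11628 = 770/2907 ≈ 0.2649.

770/2907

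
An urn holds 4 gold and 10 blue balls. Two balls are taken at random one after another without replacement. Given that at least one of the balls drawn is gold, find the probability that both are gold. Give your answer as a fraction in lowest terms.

3/23

P(both gold) = C(4,2)/C(14,2) = 6/91; P(at least one gold) = 1 − C(10,2)/C(14,2) = 46/91.
Since 'both gold' ⊆ 'at least one gold', P(both | at least one) = 6/91 / 46/91 = 3/23 ≈ 0.1304.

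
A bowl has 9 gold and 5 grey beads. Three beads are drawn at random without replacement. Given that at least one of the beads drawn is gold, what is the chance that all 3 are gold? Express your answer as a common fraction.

P(all 3 gold) = C(9,3)/C(14,3) = 3/13; P(at least one gold) = 1 − C(5,3)/C(14,3) = 177/182.
Since 'all 3 gold' ⊆ 'at least one gold', P(all 3 | at least one) = 3/13 / 177/182 = 14/59 ≈ 0.2373.

14/59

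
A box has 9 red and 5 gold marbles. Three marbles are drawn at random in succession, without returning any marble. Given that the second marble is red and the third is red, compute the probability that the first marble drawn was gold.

P(first=gold and the second marble is red and the third is red) = (5/14)·(9/13)·(8/12) = 15/91.
P(E) = Σ over first color = 3/13 + 15/91 = 36/91.
By Bayes, P(first=gold | E) = 15/91 / 36/91 = 5/12 ≈ 0.4167.

5/12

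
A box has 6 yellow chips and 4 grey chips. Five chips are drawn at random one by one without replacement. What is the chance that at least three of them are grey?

Sum the hypergeometric tail for j = 3,…,4 grey chips.
Favorable = C(4,3)·C(6,2) + C(4,4)·C(6,1) = 66; total = C(10,5) = 252.
P = 66/252 = 11/42 ≈ 0.2619.

11/42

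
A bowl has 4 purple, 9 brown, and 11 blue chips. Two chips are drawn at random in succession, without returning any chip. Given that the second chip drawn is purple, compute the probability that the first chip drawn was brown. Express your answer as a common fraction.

9/23

P(first=brown and the second chip drawn is purple) = (9/24)·(4/23) = 3/46.
P(the second chip drawn is purple) = Σ over first color = 1/46 + 3/46 + 11/138 = 1/6.
By Bayes, P(first=brown | the second chip drawn is purple) = 3/46 / 1/6 = 9/23 ≈ 0.3913.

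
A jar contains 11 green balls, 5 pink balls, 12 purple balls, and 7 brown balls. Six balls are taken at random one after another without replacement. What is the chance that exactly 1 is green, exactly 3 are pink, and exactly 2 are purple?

33/7378

Unordered draws without replacement: count favorable combinations over C(35,6).
Favorable = C(11,1) · C(5,3) · C(12,2) · C(7,0) = 7260; total = C(35,6) = 1623160.
P = 7260/1623160 = 33/7378 ≈ 0.0045.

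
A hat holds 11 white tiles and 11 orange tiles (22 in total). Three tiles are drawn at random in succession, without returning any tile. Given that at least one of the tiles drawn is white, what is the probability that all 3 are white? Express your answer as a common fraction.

P(all 3 white) = C(11,3)/C(22,3) = 3/28; P(at least one white) = 1 − C(11,3)/C(22,3) = 25/28.
Since 'all 3 white' ⊆ 'at least one white', P(all 3 | at least one) = 3/28 / 25/28 = 3/25 ≈ 0.1200.

3/25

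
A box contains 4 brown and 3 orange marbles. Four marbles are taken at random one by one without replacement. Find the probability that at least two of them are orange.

22/35

Sum the hypergeometric tail for j = 2,…,3 orange marbles.
Favorable = C(3,2)·C(4,2) + C(3,3)·C(4,1) = 22; total = C(7,4) = 35.
P = 22/35 = 22/35 ≈ 0.6286.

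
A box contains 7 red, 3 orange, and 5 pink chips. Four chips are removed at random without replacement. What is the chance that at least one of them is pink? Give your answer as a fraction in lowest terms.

Use the complement: P(at least one pink) = 1 − P(no pink).
P(none) = C(10,4)/C(15,4) = 210/1365.
So P = 1 − 210/1365 = 11/13 ≈ 0.8462.

11/13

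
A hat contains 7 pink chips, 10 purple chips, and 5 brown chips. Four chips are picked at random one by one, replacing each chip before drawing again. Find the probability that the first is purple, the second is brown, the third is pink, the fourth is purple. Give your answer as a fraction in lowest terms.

Multiply the conditional probability of each draw in order, with replacement (the composition resets each draw).
P = (10/22) · (5/22) · (7/22) · (10/22) = 875/58564 ≈ 0.0149.

875/58564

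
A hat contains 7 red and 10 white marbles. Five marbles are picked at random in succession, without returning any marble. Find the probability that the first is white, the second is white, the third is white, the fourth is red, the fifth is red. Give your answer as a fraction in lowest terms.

9/221

Multiply the conditional probability of each draw in order, without replacement, so each draw removes one from its color and from the total.
P = (10/17) · (9/16) · (8/15) · (7/14) · (6/13) = 9/221 ≈ 0.0407.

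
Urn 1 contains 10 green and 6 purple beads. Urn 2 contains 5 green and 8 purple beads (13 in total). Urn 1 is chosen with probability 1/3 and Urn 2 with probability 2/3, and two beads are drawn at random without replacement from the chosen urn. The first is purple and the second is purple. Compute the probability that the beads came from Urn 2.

224/263

P(E | Urn 1) = 1/8; P(E | Urn 2) = 14/39.
P(E) = 1/3·1/8 + 2/3·14/39 = 263/936.
By Bayes' rule, P(Urn 2 | E) = 28/117 / 263/936 = 224/263 ≈ 0.8517.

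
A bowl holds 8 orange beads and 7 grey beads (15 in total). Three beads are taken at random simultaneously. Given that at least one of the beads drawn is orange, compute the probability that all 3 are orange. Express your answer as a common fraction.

2/15

P(all 3 orange) = C(8,3)/C(15,3) = 8/65; P(at least one orange) = 1 − C(7,3)/C(15,3) = 12/13.
Since 'all 3 orange' ⊆ 'at least one orange', P(all 3 | at least one) = 8/65 / 12/13 = 2/15 ≈ 0.1333.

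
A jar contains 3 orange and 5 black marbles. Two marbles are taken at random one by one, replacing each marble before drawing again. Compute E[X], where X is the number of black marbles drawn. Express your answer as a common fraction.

5/4

By linearity of expectation, E[X] = Σ P(draw i is black); each independent draw has P(black) = 5/8.
E[X] = 2 · 5/8 = 5/4 ≈ 1.2500.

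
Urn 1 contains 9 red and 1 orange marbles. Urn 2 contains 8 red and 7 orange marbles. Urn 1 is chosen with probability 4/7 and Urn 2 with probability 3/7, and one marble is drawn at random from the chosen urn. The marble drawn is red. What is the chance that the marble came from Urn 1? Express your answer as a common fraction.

P(red | Urn 1) = 9/10; P(red | Urn 2) = 8/15.
P(red) = 4/7·9/10 + 3/7·8/15 = 26/35.
By Bayes' rule, P(Urn 1 | red) = 18/35 / 26/35 = 9/13 ≈ 0.6923.

9/13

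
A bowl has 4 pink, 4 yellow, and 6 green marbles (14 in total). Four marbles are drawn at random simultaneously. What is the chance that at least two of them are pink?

311/1001

Sum the hypergeometric tail for j = 2,…,4 pink marbles.
Favorable = C(4,2)·C(10,2) + C(4,3)·C(10,1) + C(4,4)·C(10,0) = 311; total = C(14,4) = 1001.
P = 311/1001 = 311/1001 ≈ 0.3107.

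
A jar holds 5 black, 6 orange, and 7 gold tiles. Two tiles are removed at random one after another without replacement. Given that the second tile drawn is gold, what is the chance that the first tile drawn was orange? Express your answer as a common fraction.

6/17

P(first=orange and the second tile drawn is gold) = (6/18)·(7/17) = 7/51.
P(the second tile drawn is gold) = Σ over first color = 35/306 + 7/51 + 7/51 = 7/18.
By Bayes, P(first=orange | the second tile drawn is gold) = 7/51 / 7/18 = 6/17 ≈ 0.3529.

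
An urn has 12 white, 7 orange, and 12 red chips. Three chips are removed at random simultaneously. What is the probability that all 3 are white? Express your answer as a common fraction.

Unordered draws without replacement: count favorable combinations over C(31,3).
Favorable = C(12,3) · C(7,0) · C(12,0) = 220; total = C(31,3) = 4495.
P = 220/4495 = 44/899 ≈ 0.0489.

44/899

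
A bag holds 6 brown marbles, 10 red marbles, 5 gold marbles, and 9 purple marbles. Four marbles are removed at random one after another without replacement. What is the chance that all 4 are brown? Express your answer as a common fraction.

Unordered draws without replacement: count favorable combinations over C(30,4).
Favorable = C(6,4) · C(10,0) · C(5,0) · C(9,0) = 15; total = C(30,4) = 27405.
P = 15/27405 = 1/1827 ≈ 0.0005.

1/1827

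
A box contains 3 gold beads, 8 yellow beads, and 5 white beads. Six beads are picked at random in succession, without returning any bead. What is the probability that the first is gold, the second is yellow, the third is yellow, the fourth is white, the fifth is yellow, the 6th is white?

1/286

Multiply the conditional probability of each draw in order, without replacement, so each draw removes one from its color and from the total.
P = (3/16) · (8/15) · (7/14) · (5/13) · (6/12) · (4/11) = 1/286 ≈ 0.0035.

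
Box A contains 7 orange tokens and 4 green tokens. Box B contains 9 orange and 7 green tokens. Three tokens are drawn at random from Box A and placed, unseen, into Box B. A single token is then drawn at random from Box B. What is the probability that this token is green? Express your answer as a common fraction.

89/209

Condition on how many of the transferred tokens are green (from Box A: 4 green of 11; then Box B has 19 total).
  0 green: C(4,0)C(7,3)/C(11,3) = 7/33; then P = 7/19
  1 green: C(4,1)C(7,2)/C(11,3) = 28/55; then P = 8/19
  2 green: C(4,2)C(7,1)/C(11,3) = 14/55; then P = 9/19
  3 green: C(4,3)C(7,0)/C(11,3) = 4/165; then P = 10/19
P(green from Box B) = 89/209 ≈ 0.4258.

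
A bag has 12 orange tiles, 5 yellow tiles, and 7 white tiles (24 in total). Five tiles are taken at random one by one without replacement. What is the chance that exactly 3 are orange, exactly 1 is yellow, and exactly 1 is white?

25/138

Unordered draws without replacement: count favorable combinations over C(24,5).
Favorable = C(12,3) · C(5,1) · C(7,1) = 7700; total = C(24,5) = 42504.
P = 7700/42504 = 25/138 ≈ 0.1812.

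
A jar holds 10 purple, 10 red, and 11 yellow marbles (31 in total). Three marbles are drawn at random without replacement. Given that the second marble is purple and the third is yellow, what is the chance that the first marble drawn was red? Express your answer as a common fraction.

10/29

P(first=red and the second marble is purple and the third is yellow) = (10/31)·(10/30)·(11/29) = 110/2697.
P(E) = Σ over first color = 33/899 + 110/2697 + 110/2697 = 11/93.
By Bayes, P(first=red | E) = 110/2697 / 11/93 = 10/29 ≈ 0.3448.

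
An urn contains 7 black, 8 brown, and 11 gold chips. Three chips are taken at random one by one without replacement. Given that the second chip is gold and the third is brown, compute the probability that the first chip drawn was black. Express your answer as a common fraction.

P(first=black and the second chip is gold and the third is brown) = (7/26)·(11/25)·(8/24) = 77/1950.
P(E) = Σ over first color = 77/1950 + 77/1950 + 11/195 = 44/325.
By Bayes, P(first=black | E) = 77/1950 / 44/325 = 7/24 ≈ 0.2917.

7/24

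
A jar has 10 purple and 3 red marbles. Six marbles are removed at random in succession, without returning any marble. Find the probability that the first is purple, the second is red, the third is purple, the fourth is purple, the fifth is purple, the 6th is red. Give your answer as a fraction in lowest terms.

Multiply the conditional probability of each draw in order, without replacement, so each draw removes one from its color and from the total.
P = (10/13) · (3/12) · (9/11) · (8/10) · (7/9) · (2/8) = 7/286 ≈ 0.0245.

7/286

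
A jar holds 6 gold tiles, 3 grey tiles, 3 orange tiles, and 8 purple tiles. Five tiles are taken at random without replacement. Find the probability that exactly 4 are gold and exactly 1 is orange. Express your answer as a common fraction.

15/5168

Unordered draws without replacement: count favorable combinations over C(20,5).
Favorable = C(6,4) · C(3,0) · C(3,1) · C(8,0) = 45; total = C(20,5) = 15504.
P = 45/15504 = 15/5168 ≈ 0.0029.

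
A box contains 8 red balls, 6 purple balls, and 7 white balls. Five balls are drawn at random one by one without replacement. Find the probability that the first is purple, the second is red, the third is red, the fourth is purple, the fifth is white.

Multiply the conditional probability of each draw in order, without replacement, so each draw removes one from its color and from the total.
P = (6/21) · (8/20) · (7/19) · (5/18) · (7/17) = 14/2907 ≈ 0.0048.

14/2907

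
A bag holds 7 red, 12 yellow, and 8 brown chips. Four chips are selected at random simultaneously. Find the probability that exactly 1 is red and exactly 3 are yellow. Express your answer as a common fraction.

Unordered draws without replacement: count favorable combinations over C(27,4).
Favorable = C(7,1) · C(12,3) · C(8,0) = 1540; total = C(27,4) = 17550.
P = 1540/17550 = 154/1755 ≈ 0.0877.

154/1755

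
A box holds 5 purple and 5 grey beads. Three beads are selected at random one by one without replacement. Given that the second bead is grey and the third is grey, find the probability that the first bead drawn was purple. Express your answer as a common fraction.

P(first=purple and the second bead is grey and the third is grey) = (5/10)·(5/9)·(4/8) = 5/36.
P(E) = Σ over first color = 5/36 + 1/12 = 2/9.
By Bayes, P(first=purple | E) = 5/36 / 2/9 = 5/8 ≈ 0.6250.

5/8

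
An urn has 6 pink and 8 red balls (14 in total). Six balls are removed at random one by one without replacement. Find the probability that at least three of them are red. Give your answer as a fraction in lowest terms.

Sum the hypergeometric tail for j = 3,…,6 red balls.
Favorable = C(8,3)·C(6,3) + C(8,4)·C(6,2) + C(8,5)·C(6,1) + C(8,6)·C(6,0) = 2534; total = C(14,6) = 3003.
P = 2534/3003 = 362/429 ≈ 0.8438.

362/429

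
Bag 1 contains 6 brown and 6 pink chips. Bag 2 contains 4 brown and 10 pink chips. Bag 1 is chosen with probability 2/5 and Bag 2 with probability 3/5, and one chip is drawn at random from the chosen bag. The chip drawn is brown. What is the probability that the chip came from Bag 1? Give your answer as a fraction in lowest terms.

7/13

P(brown | Bag 1) = 1/2; P(brown | Bag 2) = 2/7.
P(brown) = 2/5·1/2 + 3/5·2/7 = 13/35.
By Bayes' rule, P(Bag 1 | brown) = 1/5 / 13/35 = 7/13 ≈ 0.5385.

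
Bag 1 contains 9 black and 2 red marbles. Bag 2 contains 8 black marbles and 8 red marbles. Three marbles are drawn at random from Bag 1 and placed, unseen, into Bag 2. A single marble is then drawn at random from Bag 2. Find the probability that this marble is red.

94/209

Condition on how many of the transferred marbles are red (from Bag 1: 2 red of 11; then Bag 2 has 19 total).
  0 red: C(2,0)C(9,3)/C(11,3) = 28/55; then P = 8/19
  1 red: C(2,1)C(9,2)/C(11,3) = 24/55; then P = 9/19
  2 red: C(2,2)C(9,1)/C(11,3) = 3/55; then P = 10/19
P(red from Bag 2) = 94/209 ≈ 0.4498.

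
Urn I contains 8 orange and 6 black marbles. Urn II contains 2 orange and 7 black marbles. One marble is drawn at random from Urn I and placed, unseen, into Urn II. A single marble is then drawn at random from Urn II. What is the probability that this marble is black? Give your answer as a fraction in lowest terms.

Condition on how many of the transferred marbles are black (from Urn I: 6 black of 14; then Urn II has 10 total).
  0 black: C(6,0)C(8,1)/C(14,1) = 4/7; then P = 7/10
  1 black: C(6,1)C(8,0)/C(14,1) = 3/7; then P = 8/10
P(black from Urn II) = 26/35 ≈ 0.7429.

26/35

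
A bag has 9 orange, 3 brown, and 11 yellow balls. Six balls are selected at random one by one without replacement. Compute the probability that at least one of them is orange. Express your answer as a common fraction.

Use the complement: P(at least one orange) = 1 − P(no orange).
P(none) = C(14,6)/C(23,6) = 3003/100947.
So P = 1 − 3003/100947 = 424/437 ≈ 0.9703.

424/437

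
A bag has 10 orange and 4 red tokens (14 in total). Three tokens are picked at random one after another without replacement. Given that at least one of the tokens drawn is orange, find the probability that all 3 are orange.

P(all 3 orange) = C(10,3)/C(14,3) = 30/91; P(at least one orange) = 1 − C(4,3)/C(14,3) = 90/91.
Since 'all 3 orange' ⊆ 'at least one orange', P(all 3 | at least one) = 30/91 / 90/91 = 1/3 ≈ 0.3333.

1/3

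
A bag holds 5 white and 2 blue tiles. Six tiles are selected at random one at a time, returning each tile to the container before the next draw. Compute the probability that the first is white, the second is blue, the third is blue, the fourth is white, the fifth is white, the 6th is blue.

1000/117649

Multiply the conditional probability of each draw in order, with replacement (the composition resets each draw).
P = (5/7) · (2/7) · (2/7) · (5/7) · (5/7) · (2/7) = 1000/117649 ≈ 0.0085.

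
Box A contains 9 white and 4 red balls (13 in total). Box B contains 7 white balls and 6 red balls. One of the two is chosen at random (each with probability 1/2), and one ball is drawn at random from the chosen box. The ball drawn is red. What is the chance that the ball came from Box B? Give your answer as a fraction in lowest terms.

3/5

P(red | Box A) = 4/13; P(red | Box B) = 6/13.
P(red) = 1/2·4/13 + 1/2·6/13 = 5/13.
By Bayes' rule, P(Box B | red) = 3/13 / 5/13 = 3/5 ≈ 0.6000.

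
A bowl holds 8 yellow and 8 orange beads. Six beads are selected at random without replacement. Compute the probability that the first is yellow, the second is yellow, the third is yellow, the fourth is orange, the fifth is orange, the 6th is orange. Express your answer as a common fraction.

14/715

Multiply the conditional probability of each draw in order, without replacement, so each draw removes one from its color and from the total.
P = (8/16) · (7/15) · (6/14) · (8/13) · (7/12) · (6/11) = 14/715 ≈ 0.0196.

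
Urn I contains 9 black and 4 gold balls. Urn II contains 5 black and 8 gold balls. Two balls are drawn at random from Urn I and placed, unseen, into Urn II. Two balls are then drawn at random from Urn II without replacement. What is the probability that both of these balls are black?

226/1365

Condition on how many of the transferred balls are black (from Urn I: 9 black of 13; then Urn II has 15 total).
  0 black: C(9,0)C(4,2)/C(13,2) = 1/13; then P = C(5,2)/C(15,2) = 2/21
  1 black: C(9,1)C(4,1)/C(13,2) = 6/13; then P = C(6,2)/C(15,2) = 1/7
  2 black: C(9,2)C(4,0)/C(13,2) = 6/13; then P = C(7,2)/C(15,2) = 1/5
P(both black) = 226/1365 ≈ 0.1656.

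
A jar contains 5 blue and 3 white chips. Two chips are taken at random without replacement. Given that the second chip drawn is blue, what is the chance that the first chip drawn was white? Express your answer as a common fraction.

P(first=white and the second chip drawn is blue) = (3/8)·(5/7) = 15/56.
P(the second chip drawn is blue) = Σ over first color = 5/14 + 15/56 = 5/8.
By Bayes, P(first=white | the second chip drawn is blue) = 15/56 / 5/8 = 3/7 ≈ 0.4286.

3/7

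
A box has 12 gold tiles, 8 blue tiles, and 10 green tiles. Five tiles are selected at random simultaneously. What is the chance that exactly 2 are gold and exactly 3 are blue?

88/3393

Unordered draws without replacement: count favorable combinations over C(30,5).
Favorable = C(12,2) · C(8,3) · C(10,0) = 3696; total = C(30,5) = 142506.
P = 3696/142506 = 88/3393 ≈ 0.0259.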